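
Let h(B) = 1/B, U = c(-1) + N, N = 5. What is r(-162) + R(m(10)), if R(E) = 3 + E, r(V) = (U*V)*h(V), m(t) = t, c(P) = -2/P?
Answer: 20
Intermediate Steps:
U = 7 (U = -2/(-1) + 5 = -2*(-1) + 5 = 2 + 5 = 7)
r(V) = 7 (r(V) = (7*V)/V = 7)
r(-162) + R(m(10)) = 7 + (3 + 10) = 7 + 13 = 20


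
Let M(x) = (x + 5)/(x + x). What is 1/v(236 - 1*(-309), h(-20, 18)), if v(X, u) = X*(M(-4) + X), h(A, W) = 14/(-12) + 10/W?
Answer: 8/2375655 ≈ 3.3675e-6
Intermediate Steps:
h(A, W) = -7/6 + 10/W (h(A, W) = 14*(-1/12) + 10/W = -7/6 + 10/W)
M(x) = (5 + x)/(2*x) (M(x) = (5 + x)/((2*x)) = (5 + x)*(1/(2*x)) = (5 + x)/(2*x))
v(X, u) = X*(-⅛ + X) (v(X, u) = X*((½)*(5 - 4)/(-4) + X) = X*((½)*(-¼)*1 + X) = X*(-⅛ + X))
1/v(236 - 1*(-309), h(-20, 18)) = 1/((236 - 1*(-309))*(-⅛ + (236 - 1*(-309)))) = 1/((236 + 309)*(-⅛ + (236 + 309))) = 1/(545*(-⅛ + 545)) = 1/(545*(4359/8)) = 1/(2375655/8) = 8/2375655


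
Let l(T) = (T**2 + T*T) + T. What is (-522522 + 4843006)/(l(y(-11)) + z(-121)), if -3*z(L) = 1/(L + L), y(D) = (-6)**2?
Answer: 3136671384/1907929 ≈ 1644.0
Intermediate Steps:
y(D) = 36
z(L) = -1/(6*L) (z(L) = -1/(3*(L + L)) = -1/(2*L)/3 = -1/(6*L))
l(T) = T + 2*T**2 (l(T) = (T**2 + T**2) + T = 2*T**2 + T = T + 2*T**2)
(-522522 + 4843006)/(l(y(-11)) + z(-121)) = (-522522 + 4843006)/(36*(1 + 2*36) - 1/6/(-121)) = 4320484/(36*(1 + 72) - 1/6*(-1/121)) = 4320484/(36*73 + 1/726) = 4320484/(2628 + 1/726) = 4320484/(1907929/726) = 4320484*(726/1907929) = 3136671384/1907929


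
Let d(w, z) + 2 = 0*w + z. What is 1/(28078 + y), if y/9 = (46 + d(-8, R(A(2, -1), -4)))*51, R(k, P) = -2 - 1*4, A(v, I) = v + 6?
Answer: 1/45520 ≈ 2.1968e-5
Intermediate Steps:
A(v, I) = 6 + v
R(k, P) = -6 (R(k, P) = -2 - 4 = -6)
d(w, z) = -2 + z (d(w, z) = -2 + (0*w + z) = -2 + (0 + z) = -2 + z)
y = 17442 (y = 9*((46 + (-2 - 6))*51) = 9*((46 - 8)*51) = 9*(38*51) = 9*1938 = 17442)
1/(28078 + y) = 1/(28078 + 17442) = 1/45520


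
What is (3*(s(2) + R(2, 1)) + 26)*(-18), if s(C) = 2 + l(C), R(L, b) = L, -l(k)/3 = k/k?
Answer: -522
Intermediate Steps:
l(k) = -3 (l(k) = -3*k/k = -3*1 = -3)
s(C) = -1 (s(C) = 2 - 3 = -1)
(3*(s(2) + R(2, 1)) + 26)*(-18) = (3*(-1 + 2) + 26)*(-18) = (3*1 + 26)*(-18) = (3 + 26)*(-18) = 29*(-18) = -522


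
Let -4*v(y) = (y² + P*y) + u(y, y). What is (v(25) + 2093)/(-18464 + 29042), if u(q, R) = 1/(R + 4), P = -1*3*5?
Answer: 235537/1227048 ≈ 0.19195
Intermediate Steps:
P = -15 (P = -3*5 = -15)
u(q, R) = 1/(4 + R)
v(y) = -y²/4 - 1/(4*(4 + y)) + 15*y/4 (v(y) = -((y² - 15*y) + 1/(4 + y))/4 = -(y² + 1/(4 + y) - 15*y)/4 = -y²/4 - 1/(4*(4 + y)) + 15*y/4)
(v(25) + 2093)/(-18464 + 29042) = ((-1 + 25*(4 + 25)*(15 - 1*25))/(4*(4 + 25)) + 2093)/(-18464 + 29042) = ((¼)*(-1 + 25*29*(15 - 25))/29 + 2093)/10578 = ((¼)*(1/29)*(-1 + 25*29*(-10)) + 2093)*(1/10578) = ((¼)*(1/29)*(-1 - 7250) + 2093)*(1/10578) = ((¼)*(1/29)*(-7251) + 2093)*(1/10578) = (-7251/116 + 2093)*(1/10578) = (235537/116)*(1/10578) = 235537/1227048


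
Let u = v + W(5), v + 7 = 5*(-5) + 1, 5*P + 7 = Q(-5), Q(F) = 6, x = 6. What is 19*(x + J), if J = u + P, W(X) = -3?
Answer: -2679/5 ≈ -535.80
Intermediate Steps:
P = -⅕ (P = -7/5 + (⅕)*6 = -7/5 + 6/5 = -⅕ ≈ -0.20000)
v = -31 (v = -7 + (5*(-5) + 1) = -7 + (-25 + 1) = -7 - 24 = -31)
u = -34 (u = -31 - 3 = -34)
J = -171/5 (J = -34 - ⅕ = -171/5 ≈ -34.200)
19*(x + J) = 19*(6 - 171/5) = 19*(-141/5) = -2679/5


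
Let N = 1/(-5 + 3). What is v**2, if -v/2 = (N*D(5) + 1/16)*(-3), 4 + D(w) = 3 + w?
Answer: 8649/64 ≈ 135.14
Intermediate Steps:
D(w) = -1 + w (D(w) = -4 + (3 + w) = -1 + w)
N = -1/2 (N = 1/(-2) = -1/2 ≈ -0.50000)
v = -93/8 (v = -2*(-(-1 + 5)/2 + 1/16)*(-3) = -2*(-1/2*4 + 1/16)*(-3) = -2*(-2 + 1/16)*(-3) = -(-31)*(-3)/8 = -2*93/16 = -93/8 ≈ -11.625)
v**2 = (-93/8)**2 = 8649/64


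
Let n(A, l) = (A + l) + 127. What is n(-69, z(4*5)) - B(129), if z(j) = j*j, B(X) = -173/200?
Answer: 91773/200 ≈ 458.87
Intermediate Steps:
B(X) = -173/200 (B(X) = -173*1/200 = -173/200)
z(j) = j²
n(A, l) = 127 + A + l
n(-69, z(4*5)) - B(129) = (127 - 69 + (4*5)²) - 1*(-173/200) = (127 - 69 + 20²) + 173/200 = (127 - 69 + 400) + 173/200 = 458 + 173/200 = 91773/200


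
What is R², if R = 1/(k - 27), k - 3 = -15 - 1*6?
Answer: 1/2025 ≈ 0.00049383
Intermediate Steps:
k = -18 (k = 3 + (-15 - 1*6) = 3 + (-15 - 6) = 3 - 21 = -18)
R = -1/45 (R = 1/(-18 - 27) = 1/(-45) = -1/45 ≈ -0.022222)
R² = (-1/45)² = 1/2025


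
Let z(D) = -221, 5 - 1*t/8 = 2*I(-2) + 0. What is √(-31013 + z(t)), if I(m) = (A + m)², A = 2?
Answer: I*√31234 ≈ 176.73*I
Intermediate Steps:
I(m) = (2 + m)²
t = 40 (t = 40 - 8*(2*(2 - 2)² + 0) = 40 - 8*(2*0² + 0) = 40 - 8*(2*0 + 0) = 40 - 8*(0 + 0) = 40 - 8*0 = 40 + 0 = 40)
√(-31013 + z(t)) = √(-31013 - 221) = √(-31234) = I*√31234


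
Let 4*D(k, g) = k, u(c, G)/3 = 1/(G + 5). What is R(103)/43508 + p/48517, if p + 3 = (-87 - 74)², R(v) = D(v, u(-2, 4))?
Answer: 4515558627/8443510544 ≈ 0.53480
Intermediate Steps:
u(c, G) = 3/(5 + G) (u(c, G) = 3/(G + 5) = 3/(5 + G))
D(k, g) = k/4
R(v) = v/4
p = 25918 (p = -3 + (-87 - 74)² = -3 + (-161)² = -3 + 25921 = 25918)
R(103)/43508 + p/48517 = ((¼)*103)/43508 + 25918/48517 = (103/4)*(1/43508) + 25918*(1/48517) = 103/174032 + 25918/48517 = 4515558627/8443510544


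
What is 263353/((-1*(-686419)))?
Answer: 263353/686419 ≈ 0.38366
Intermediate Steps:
263353/((-1*(-686419))) = 263353/686419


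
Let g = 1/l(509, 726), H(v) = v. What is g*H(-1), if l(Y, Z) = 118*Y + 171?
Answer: -1/60233 ≈ -1.6602e-5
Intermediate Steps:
l(Y, Z) = 171 + 118*Y
g = 1/60233 (g = 1/(171 + 118*509) = 1/(171 + 60062) = 1/60233 ≈ 1.6602e-5)
g*H(-1) = (1/60233)*(-1) = -1/60233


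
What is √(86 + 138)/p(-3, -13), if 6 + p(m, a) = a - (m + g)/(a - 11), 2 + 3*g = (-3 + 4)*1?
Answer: -144*√14/689 ≈ -0.78200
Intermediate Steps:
g = -⅓ (g = -⅔ + ((-3 + 4)*1)/3 = -⅔ + (1*1)/3 = -⅔ + (⅓)*1 = -⅔ + ⅓ = -⅓ ≈ -0.33333)
p(m, a) = -6 + a - (-⅓ + m)/(-11 + a) (p(m, a) = -6 + (a - (m - ⅓)/(a - 11)) = -6 + (a - (-⅓ + m)/(-11 + a)) = -6 + a - (-⅓ + m)/(-11 + a))
√(86 + 138)/p(-3, -13) = √(86 + 138)/(((199/3 + (-13)² - 1*(-3) - 17*(-13))/(-11 - 13))) = √224/(((199/3 + 169 + 3 + 221)/(-24))) = (4*√14)/((-1/24*1378/3)) = (4*√14)/(-689/36) = (4*√14)*(-36/689) = -144*√14/689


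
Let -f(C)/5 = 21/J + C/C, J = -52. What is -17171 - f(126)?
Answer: -892737/52 ≈ -17168.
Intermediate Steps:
f(C) = -155/52 (f(C) = -5*(21/(-52) + C/C) = -5*(21*(-1/52) + 1) = -5*(-21/52 + 1) = -5*31/52 = -155/52)
-17171 - f(126) = -17171 - 1*(-155/52) = -17171 + 155/52 = -892737/52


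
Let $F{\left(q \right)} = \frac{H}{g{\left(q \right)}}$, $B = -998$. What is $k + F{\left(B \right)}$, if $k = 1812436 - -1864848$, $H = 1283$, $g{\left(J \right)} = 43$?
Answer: $\frac{158124495}{43} \approx 3.6773 \cdot 10^{6}$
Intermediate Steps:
$F{\left(q \right)} = \frac{1283}{43}$
$k = 3677284$ ($k = 1812436 + 1864848 = 3677284$)
$k + F{\left(B \right)} = 3677284 + \frac{1283}{43} = \frac{158124495}{43}$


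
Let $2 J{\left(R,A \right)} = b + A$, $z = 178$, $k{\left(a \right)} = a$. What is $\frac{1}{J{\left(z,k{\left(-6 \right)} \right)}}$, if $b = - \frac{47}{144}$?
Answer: $- \frac{288}{911} \approx -0.31614$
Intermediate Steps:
$b = - \frac{47}{144}$ ($b = \left(-47\right) \frac{1}{144} = - \frac{47}{144} \approx -0.32639$)
$J{\left(R,A \right)} = - \frac{47}{288} + \frac{A}{2}$ ($J{\left(R,A \right)} = \frac{- \frac{47}{144} + A}{2} = - \frac{47}{288} + \frac{A}{2}$)
$\frac{1}{J{\left(z,k{\left(-6 \right)} \right)}} = \frac{1}{- \frac{47}{288} + \frac{1}{2} \left(-6\right)} = \frac{1}{- \frac{47}{288} - 3} = \frac{1}{- \frac{911}{288}} = - \frac{288}{911}$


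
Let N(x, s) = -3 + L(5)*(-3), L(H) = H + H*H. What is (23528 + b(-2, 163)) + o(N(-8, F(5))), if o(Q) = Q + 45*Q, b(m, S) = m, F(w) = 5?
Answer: 19248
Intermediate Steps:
L(H) = H + H²
N(x, s) = -93 (N(x, s) = -3 + (5*(1 + 5))*(-3) = -3 + (5*6)*(-3) = -3 + 30*(-3) = -3 - 90 = -93)
o(Q) = 46*Q
(23528 + b(-2, 163)) + o(N(-8, F(5))) = (23528 - 2) + 46*(-93) = 23526 - 4278 = 19248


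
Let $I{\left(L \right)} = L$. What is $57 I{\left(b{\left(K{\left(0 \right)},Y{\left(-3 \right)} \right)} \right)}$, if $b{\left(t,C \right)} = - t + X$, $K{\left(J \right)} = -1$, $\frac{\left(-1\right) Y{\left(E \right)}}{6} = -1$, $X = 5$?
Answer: $342$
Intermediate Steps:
$Y{\left(E \right)} = 6$ ($Y{\left(E \right)} = \left(-6\right) \left(-1\right) = 6$)
$b{\left(t,C \right)} = 5 - t$ ($b{\left(t,C \right)} = - t + 5 = 5 - t$)
$57 I{\left(b{\left(K{\left(0 \right)},Y{\left(-3 \right)} \right)} \right)} = 57 \left(5 - -1\right) = 57 \left(5 + 1\right) = 57 \cdot 6 = 342$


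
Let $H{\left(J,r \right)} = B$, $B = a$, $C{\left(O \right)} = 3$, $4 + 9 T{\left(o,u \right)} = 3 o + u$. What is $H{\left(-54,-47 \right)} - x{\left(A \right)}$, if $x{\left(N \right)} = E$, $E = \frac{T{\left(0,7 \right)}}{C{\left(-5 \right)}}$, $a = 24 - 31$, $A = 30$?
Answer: $- \frac{64}{9} \approx -7.1111$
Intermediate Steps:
$a = -7$ ($a = 24 - 31 = -7$)
$T{\left(o,u \right)} = - \frac{4}{9} + \frac{o}{3} + \frac{u}{9}$ ($T{\left(o,u \right)} = - \frac{4}{9} + \frac{3 o + u}{9} = - \frac{4}{9} + \frac{u + 3 o}{9} = - \frac{4}{9} + \left(\frac{o}{3} + \frac{u}{9}\right) = - \frac{4}{9} + \frac{o}{3} + \frac{u}{9}$)
$B = -7$
$H{\left(J,r \right)} = -7$
$E = \frac{1}{9}$ ($E = \frac{- \frac{4}{9} + \frac{1}{3} \cdot 0 + \frac{1}{9} \cdot 7}{3} = \left(- \frac{4}{9} + 0 + \frac{7}{9}\right) \frac{1}{3} = \frac{1}{3} \cdot \frac{1}{3} = \frac{1}{9} \approx 0.11111$)
$x{\left(N \right)} = \frac{1}{9}$
$H{\left(-54,-47 \right)} - x{\left(A \right)} = -7 - \frac{1}{9} = - \frac{64}{9}$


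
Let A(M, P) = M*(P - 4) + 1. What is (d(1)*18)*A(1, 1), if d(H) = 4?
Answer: -144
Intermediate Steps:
A(M, P) = 1 + M*(-4 + P) (A(M, P) = M*(-4 + P) + 1 = 1 + M*(-4 + P))
(d(1)*18)*A(1, 1) = (4*18)*(1 - 4*1 + 1*1) = 72*(1 - 4 + 1) = 72*(-2) = -144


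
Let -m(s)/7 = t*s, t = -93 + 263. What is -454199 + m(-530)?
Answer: 176501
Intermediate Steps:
t = 170
m(s) = -1190*s
-454199 + m(-530) = -454199 - 1190*(-530) = -454199 + 630700 = 176501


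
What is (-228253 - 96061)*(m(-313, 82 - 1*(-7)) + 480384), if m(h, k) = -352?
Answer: -155681098048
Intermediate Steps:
(-228253 - 96061)*(m(-313, 82 - 1*(-7)) + 480384) = (-228253 - 96061)*(-352 + 480384) = -324314*480032 = -155681098048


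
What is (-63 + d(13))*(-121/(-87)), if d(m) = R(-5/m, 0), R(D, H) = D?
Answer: -99704/1131 ≈ -88.156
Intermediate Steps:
d(m) = -5/m
(-63 + d(13))*(-121/(-87)) = (-63 - 5/13)*(-121/(-87)) = (-63 - 5*1/13)*(-121*(-1/87)) = (-63 - 5/13)*(121/87) = -824/13*121/87 = -99704/1131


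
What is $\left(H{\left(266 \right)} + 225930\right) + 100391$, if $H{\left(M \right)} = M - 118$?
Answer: $326469$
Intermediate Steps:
$H{\left(M \right)} = -118 + M$
$\left(H{\left(266 \right)} + 225930\right) + 100391 = \left(\left(-118 + 266\right) + 225930\right) + 100391 = \left(148 + 225930\right) + 100391 = 226078 + 100391 = 326469$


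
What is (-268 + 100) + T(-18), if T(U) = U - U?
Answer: -168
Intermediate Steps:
T(U) = 0
(-268 + 100) + T(-18) = (-268 + 100) + 0 = -168 + 0 = -168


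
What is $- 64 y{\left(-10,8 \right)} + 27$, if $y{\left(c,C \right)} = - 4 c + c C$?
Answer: $2587$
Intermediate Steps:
$y{\left(c,C \right)} = - 4 c + C c$
$- 64 y{\left(-10,8 \right)} + 27 = - 64 \left(- 10 \left(-4 + 8\right)\right) + 27 = - 64 \left(\left(-10\right) 4\right) + 27 = \left(-64\right) \left(-40\right) + 27 = 2560 + 27 = 2587$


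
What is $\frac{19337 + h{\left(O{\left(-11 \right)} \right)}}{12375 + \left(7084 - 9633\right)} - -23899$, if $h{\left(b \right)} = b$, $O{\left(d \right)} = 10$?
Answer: $\frac{234850921}{9826} \approx 23901.0$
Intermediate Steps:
$\frac{19337 + h{\left(O{\left(-11 \right)} \right)}}{12375 + \left(7084 - 9633\right)} - -23899 = \frac{19337 + 10}{12375 + \left(7084 - 9633\right)} - -23899 = \frac{19347}{12375 + \left(7084 - 9633\right)} + 23899 = \frac{19347}{12375 - 2549} + 23899 = \frac{19347}{9826} + 23899 = \frac{234850921}{9826}$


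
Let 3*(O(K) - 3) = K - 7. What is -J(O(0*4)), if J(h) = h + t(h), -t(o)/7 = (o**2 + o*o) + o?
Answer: 92/9 ≈ 10.222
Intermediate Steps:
t(o) = -14*o**2 - 7*o (t(o) = -7*((o**2 + o*o) + o) = -7*((o**2 + o**2) + o) = -7*(2*o**2 + o) = -7*(o + 2*o**2) = -14*o**2 - 7*o)
O(K) = 2/3 + K/3 (O(K) = 3 + (K - 7)/3 = 3 + (-7 + K)/3 = 3 + (-7/3 + K/3) = 2/3 + K/3)
J(h) = h - 7*h*(1 + 2*h)
-J(O(0*4)) = -2*(2/3 + (0*4)/3)*(-3 - 7*(2/3 + (0*4)/3)) = -2*(2/3 + (1/3)*0)*(-3 - 7*(2/3 + (1/3)*0)) = -2*(2/3 + 0)*(-3 - 7*(2/3 + 0)) = -2*2*(-3 - 7*2/3)/3 = -2*2*(-3 - 14/3)/3 = -2*2*(-23)/(3*3) = -1*(-92/9) = 92/9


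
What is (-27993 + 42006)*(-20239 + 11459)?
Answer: -123034140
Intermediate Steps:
(-27993 + 42006)*(-20239 + 11459) = 14013*(-8780) = -123034140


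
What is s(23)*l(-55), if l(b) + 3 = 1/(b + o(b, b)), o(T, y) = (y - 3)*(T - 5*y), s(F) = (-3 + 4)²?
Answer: -38446/12815 ≈ -3.0001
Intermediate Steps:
s(F) = 1 (s(F) = 1² = 1)
o(T, y) = (-3 + y)*(T - 5*y)
l(b) = -3 + 1/(-4*b² + 13*b) (l(b) = -3 + 1/(b + (-5*b² - 3*b + 15*b + b*b)) = -3 + 1/(b + (-5*b² - 3*b + 15*b + b²)) = -3 + 1/(b + (-4*b² + 12*b)) = -3 + 1/(-4*b² + 13*b))
s(23)*l(-55) = 1*((1 - 39*(-55) + 12*(-55)²)/((-55)*(13 - 4*(-55)))) = 1*(-(1 + 2145 + 12*3025)/(55*(13 + 220))) = 1*(-1/55*(1 + 2145 + 36300)/233) = 1*(-1/55*1/233*38446) = 1*(-38446/12815) = -38446/12815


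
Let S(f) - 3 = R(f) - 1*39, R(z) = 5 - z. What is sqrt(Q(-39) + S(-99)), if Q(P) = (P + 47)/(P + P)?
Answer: 2*sqrt(25818)/39 ≈ 8.2400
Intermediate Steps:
Q(P) = (47 + P)/(2*P) (Q(P) = (47 + P)/((2*P)) = (47 + P)*(1/(2*P)) = (47 + P)/(2*P))
S(f) = -31 - f (S(f) = 3 + ((5 - f) - 1*39) = 3 + ((5 - f) - 39) = 3 + (-34 - f) = -31 - f)
sqrt(Q(-39) + S(-99)) = sqrt((1/2)*(47 - 39)/(-39) + (-31 - 1*(-99))) = sqrt((1/2)*(-1/39)*8 + (-31 + 99)) = sqrt(-4/39 + 68) = sqrt(2648/39) = 2*sqrt(25818)/39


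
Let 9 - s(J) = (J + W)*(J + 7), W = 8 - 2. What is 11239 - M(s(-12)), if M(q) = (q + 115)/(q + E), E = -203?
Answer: 1258815/112 ≈ 11239.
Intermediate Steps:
W = 6
s(J) = 9 - (6 + J)*(7 + J) (s(J) = 9 - (J + 6)*(J + 7) = 9 - (6 + J)*(7 + J))
M(q) = (115 + q)/(-203 + q) (M(q) = (q + 115)/(q - 203) = (115 + q)/(-203 + q))
11239 - M(s(-12)) = 11239 - (115 + (-33 - 1*(-12)² - 13*(-12)))/(-203 + (-33 - 1*(-12)² - 13*(-12))) = 11239 - (115 + (-33 - 1*144 + 156))/(-203 + (-33 - 1*144 + 156)) = 11239 - (115 + (-33 - 144 + 156))/(-203 + (-33 - 144 + 156)) = 11239 - (115 - 21)/(-203 - 21) = 11239 - 94/(-224) = 11239 - (-1)*94/224 = 11239 - 1*(-47/112) = 11239 + 47/112 = 1258815/112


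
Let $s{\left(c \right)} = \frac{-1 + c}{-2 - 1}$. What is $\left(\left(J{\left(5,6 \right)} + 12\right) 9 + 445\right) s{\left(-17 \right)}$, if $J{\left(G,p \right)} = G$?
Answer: $3588$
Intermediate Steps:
$s{\left(c \right)} = \frac{1}{3} - \frac{c}{3}$ ($s{\left(c \right)} = \frac{-1 + c}{-3} = \left(-1 + c\right) \left(- \frac{1}{3}\right) = \frac{1}{3} - \frac{c}{3}$)
$\left(\left(J{\left(5,6 \right)} + 12\right) 9 + 445\right) s{\left(-17 \right)} = \left(\left(5 + 12\right) 9 + 445\right) \left(\frac{1}{3} - - \frac{17}{3}\right) = \left(17 \cdot 9 + 445\right) \left(\frac{1}{3} + \frac{17}{3}\right) = \left(153 + 445\right) 6 = 598 \cdot 6 = 3588$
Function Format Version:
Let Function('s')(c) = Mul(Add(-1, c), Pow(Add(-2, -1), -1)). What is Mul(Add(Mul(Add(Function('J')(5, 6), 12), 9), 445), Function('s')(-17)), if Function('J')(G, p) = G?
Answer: 3588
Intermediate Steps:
Function('s')(c) = Add(Rational(1, 3), Mul(Rational(-1, 3), c)) (Function('s')(c) = Mul(Add(-1, c), Pow(-3, -1)) = Mul(Add(-1, c), Rational(-1, 3)) = Add(Rational(1, 3), Mul(Rational(-1, 3), c)))
Mul(Add(Mul(Add(Function('J')(5, 6), 12), 9), 445), Function('s')(-17)) = Mul(Add(Mul(Add(5, 12), 9), 445), Add(Rational(1, 3), Mul(Rational(-1, 3), -17))) = Mul(Add(Mul(17, 9), 445), Add(Rational(1, 3), Rational(17, 3))) = Mul(Add(153, 445), 6) = Mul(598, 6) = 3588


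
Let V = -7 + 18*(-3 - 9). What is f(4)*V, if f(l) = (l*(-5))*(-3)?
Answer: -13380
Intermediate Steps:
V = -223 (V = -7 + 18*(-12) = -7 - 216 = -223)
f(l) = 15*l (f(l) = -5*l*(-3) = 15*l)
f(4)*V = (15*4)*(-223) = 60*(-223) = -13380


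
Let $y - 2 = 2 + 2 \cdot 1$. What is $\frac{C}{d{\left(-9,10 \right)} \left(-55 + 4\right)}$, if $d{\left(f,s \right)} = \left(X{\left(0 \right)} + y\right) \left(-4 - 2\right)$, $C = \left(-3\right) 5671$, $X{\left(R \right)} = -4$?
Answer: $- \frac{5671}{204} \approx -27.799$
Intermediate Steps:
$y = 6$ ($y = 2 + \left(2 + 2 \cdot 1\right) = 2 + \left(2 + 2\right) = 2 + 4 = 6$)
$C = -17013$
$d{\left(f,s \right)} = -12$ ($d{\left(f,s \right)} = \left(-4 + 6\right) \left(-4 - 2\right) = 2 \left(-6\right) = -12$)
$\frac{C}{d{\left(-9,10 \right)} \left(-55 + 4\right)} = - \frac{17013}{\left(-12\right) \left(-55 + 4\right)} = - \frac{17013}{\left(-12\right) \left(-51\right)} = - \frac{17013}{612} = \left(-17013\right) \frac{1}{612} = - \frac{5671}{204}$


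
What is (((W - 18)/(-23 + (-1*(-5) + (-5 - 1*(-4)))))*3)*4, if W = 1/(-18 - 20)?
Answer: 4110/361 ≈ 11.385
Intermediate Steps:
W = -1/38 (W = 1/(-38) = -1/38 ≈ -0.026316)
(((W - 18)/(-23 + (-1*(-5) + (-5 - 1*(-4)))))*3)*4 = (((-1/38 - 18)/(-23 + (-1*(-5) + (-5 - 1*(-4)))))*3)*4 = (-685/(38*(-23 + (5 + (-5 + 4))))*3)*4 = (-685/(38*(-23 + (5 - 1)))*3)*4 = (-685/(38*(-23 + 4))*3)*4 = (-685/38/(-19)*3)*4 = (-685/38*(-1/19)*3)*4 = ((685/722)*3)*4 = (2055/722)*4 = 4110/361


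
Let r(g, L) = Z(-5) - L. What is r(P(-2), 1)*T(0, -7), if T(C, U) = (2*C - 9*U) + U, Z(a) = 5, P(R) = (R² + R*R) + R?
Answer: 224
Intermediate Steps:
P(R) = R + 2*R² (P(R) = (R² + R²) + R = 2*R² + R = R + 2*R²)
T(C, U) = -8*U + 2*C (T(C, U) = (-9*U + 2*C) + U = -8*U + 2*C)
r(g, L) = 5 - L
r(P(-2), 1)*T(0, -7) = (5 - 1*1)*(-8*(-7) + 2*0) = (5 - 1)*(56 + 0) = 4*56 = 224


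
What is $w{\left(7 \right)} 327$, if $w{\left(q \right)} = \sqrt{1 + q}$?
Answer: $654 \sqrt{2} \approx 924.9$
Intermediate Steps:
$w{\left(7 \right)} 327 = \sqrt{1 + 7} \cdot 327 = \sqrt{8} \cdot 327 = 2 \sqrt{2} \cdot 327 = 654 \sqrt{2}$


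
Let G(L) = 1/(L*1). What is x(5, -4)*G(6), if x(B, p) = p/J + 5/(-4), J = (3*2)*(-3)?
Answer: -37/216 ≈ -0.17130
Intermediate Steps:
J = -18 (J = 6*(-3) = -18)
x(B, p) = -5/4 - p/18 (x(B, p) = p/(-18) + 5/(-4) = p*(-1/18) + 5*(-¼) = -p/18 - 5/4 = -5/4 - p/18)
G(L) = 1/L
x(5, -4)*G(6) = (-5/4 - 1/18*(-4))/6 = (-5/4 + 2/9)*(⅙) = -37/36*⅙ = -37/216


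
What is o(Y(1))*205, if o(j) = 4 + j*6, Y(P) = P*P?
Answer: 2050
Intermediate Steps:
Y(P) = P²
o(j) = 4 + 6*j
o(Y(1))*205 = (4 + 6*1²)*205 = (4 + 6*1)*205 = (4 + 6)*205 = 10*205 = 2050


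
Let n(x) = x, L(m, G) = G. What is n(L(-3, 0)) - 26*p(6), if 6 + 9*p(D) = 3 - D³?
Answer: 1898/3 ≈ 632.67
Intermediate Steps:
p(D) = -⅓ - D³/9 (p(D) = -⅔ + (3 - D³)/9 = -⅔ + (⅓ - D³/9) = -⅓ - D³/9)
n(L(-3, 0)) - 26*p(6) = 0 - 26*(-⅓ - ⅑*6³) = 0 - 26*(-⅓ - ⅑*216) = 0 - 26*(-⅓ - 24) = 0 - 26*(-73/3) = 0 + 1898/3 = 1898/3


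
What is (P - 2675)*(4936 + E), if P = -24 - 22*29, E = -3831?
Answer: -3687385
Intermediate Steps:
P = -662 (P = -24 - 638 = -662)
(P - 2675)*(4936 + E) = (-662 - 2675)*(4936 - 3831) = -3337*1105 = -3687385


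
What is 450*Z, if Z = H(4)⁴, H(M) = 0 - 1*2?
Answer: 7200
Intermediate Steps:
H(M) = -2 (H(M) = 0 - 2 = -2)
Z = 16 (Z = (-2)⁴ = 16)
450*Z = 450*16 = 7200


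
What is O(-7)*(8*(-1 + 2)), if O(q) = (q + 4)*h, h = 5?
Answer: -120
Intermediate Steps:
O(q) = 20 + 5*q (O(q) = (q + 4)*5 = (4 + q)*5 = 20 + 5*q)
O(-7)*(8*(-1 + 2)) = (20 + 5*(-7))*(8*(-1 + 2)) = (20 - 35)*(8*1) = -15*8 = -120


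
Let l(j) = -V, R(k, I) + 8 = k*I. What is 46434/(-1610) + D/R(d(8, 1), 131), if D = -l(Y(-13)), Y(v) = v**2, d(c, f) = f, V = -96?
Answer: -977657/33005 ≈ -29.621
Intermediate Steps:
R(k, I) = -8 + I*k (R(k, I) = -8 + k*I = -8 + I*k)
l(j) = 96 (l(j) = -1*(-96) = 96)
D = -96 (D = -1*96 = -96)
46434/(-1610) + D/R(d(8, 1), 131) = 46434/(-1610) - 96/(-8 + 131*1) = 46434*(-1/1610) - 96/(-8 + 131) = -23217/805 - 96/123 = -23217/805 - 96*1/123 = -23217/805 - 32/41 = -977657/33005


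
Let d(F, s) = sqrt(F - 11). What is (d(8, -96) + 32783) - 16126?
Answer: 16657 + I*sqrt(3) ≈ 16657.0 + 1.732*I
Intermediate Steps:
d(F, s) = sqrt(-11 + F)
(d(8, -96) + 32783) - 16126 = (sqrt(-11 + 8) + 32783) - 16126 = (sqrt(-3) + 32783) - 16126 = (I*sqrt(3) + 32783) - 16126 = (32783 + I*sqrt(3)) - 16126 = 16657 + I*sqrt(3)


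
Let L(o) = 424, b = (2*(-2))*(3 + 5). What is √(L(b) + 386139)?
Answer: √386563 ≈ 621.74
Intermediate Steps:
b = -32 (b = -4*8 = -32)
√(L(b) + 386139) = √(424 + 386139) = √386563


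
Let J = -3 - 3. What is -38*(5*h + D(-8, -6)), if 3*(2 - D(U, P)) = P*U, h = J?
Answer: 1672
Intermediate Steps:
J = -6
h = -6
D(U, P) = 2 - P*U/3
-38*(5*h + D(-8, -6)) = -38*(5*(-6) + (2 - 1/3*(-6)*(-8))) = -38*(-30 + (2 - 16)) = -38*(-30 - 14) = -38*(-44) = 1672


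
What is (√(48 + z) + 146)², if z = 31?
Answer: (146 + √79)² ≈ 23990.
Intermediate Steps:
(√(48 + z) + 146)² = (√(48 + 31) + 146)² = (√79 + 146)² = (146 + √79)²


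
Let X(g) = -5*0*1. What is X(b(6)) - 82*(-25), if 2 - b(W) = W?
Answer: 2050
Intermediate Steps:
b(W) = 2 - W
X(g) = 0 (X(g) = 0*1 = 0)
X(b(6)) - 82*(-25) = 0 - 82*(-25) = 0 + 2050 = 2050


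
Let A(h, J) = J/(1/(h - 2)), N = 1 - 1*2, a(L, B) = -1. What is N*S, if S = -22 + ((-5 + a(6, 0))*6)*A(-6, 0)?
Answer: 22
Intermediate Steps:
N = -1 (N = 1 - 2 = -1)
A(h, J) = J*(-2 + h) (A(h, J) = J/(1/(-2 + h)) = J*(-2 + h))
S = -22 (S = -22 + ((-5 - 1)*6)*(0*(-2 - 6)) = -22 + (-6*6)*(0*(-8)) = -22 - 36*0 = -22 + 0 = -22)
N*S = -1*(-22) = 22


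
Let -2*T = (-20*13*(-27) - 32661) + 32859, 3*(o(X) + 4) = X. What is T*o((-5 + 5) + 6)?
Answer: 7218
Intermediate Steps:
o(X) = -4 + X/3
T = -3609 (T = -((-20*13*(-27) - 32661) + 32859)/2 = -((-260*(-27) - 32661) + 32859)/2 = -((7020 - 32661) + 32859)/2 = -(-25641 + 32859)/2 = -½*7218 = -3609)
T*o((-5 + 5) + 6) = -3609*(-4 + ((-5 + 5) + 6)/3) = -3609*(-4 + (0 + 6)/3) = -3609*(-4 + (⅓)*6) = -3609*(-4 + 2) = -3609*(-2) = 7218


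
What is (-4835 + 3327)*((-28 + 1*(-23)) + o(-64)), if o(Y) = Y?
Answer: 173420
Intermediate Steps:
(-4835 + 3327)*((-28 + 1*(-23)) + o(-64)) = (-4835 + 3327)*((-28 + 1*(-23)) - 64) = -1508*((-28 - 23) - 64) = -1508*(-51 - 64) = -1508*(-115) = 173420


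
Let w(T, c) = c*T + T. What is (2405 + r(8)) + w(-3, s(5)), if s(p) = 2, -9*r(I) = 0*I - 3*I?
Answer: 7196/3 ≈ 2398.7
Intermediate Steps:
r(I) = I/3 (r(I) = -(0*I - 3*I)/9 = -(0 - 3*I)/9 = -(-1)*I/3 = I/3)
w(T, c) = T + T*c (w(T, c) = T*c + T = T + T*c)
(2405 + r(8)) + w(-3, s(5)) = (2405 + (⅓)*8) - 3*(1 + 2) = (2405 + 8/3) - 3*3 = 7223/3 - 9 = 7196/3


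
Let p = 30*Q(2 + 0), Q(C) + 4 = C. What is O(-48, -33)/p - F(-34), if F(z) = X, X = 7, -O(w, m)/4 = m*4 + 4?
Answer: -233/15 ≈ -15.533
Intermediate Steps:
O(w, m) = -16 - 16*m (O(w, m) = -4*(m*4 + 4) = -4*(4*m + 4) = -4*(4 + 4*m) = -16 - 16*m)
Q(C) = -4 + C
p = -60 (p = 30*(-4 + (2 + 0)) = 30*(-4 + 2) = 30*(-2) = -60)
F(z) = 7
O(-48, -33)/p - F(-34) = (-16 - 16*(-33))/(-60) - 1*7 = (-16 + 528)*(-1/60) - 7 = 512*(-1/60) - 7 = -128/15 - 7 = -233/15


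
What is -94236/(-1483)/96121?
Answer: 94236/142547443 ≈ 0.00066109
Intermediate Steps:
-94236/(-1483)/96121 = -94236*(-1/1483)*(1/96121) = (94236/1483)*(1/96121) = 94236/142547443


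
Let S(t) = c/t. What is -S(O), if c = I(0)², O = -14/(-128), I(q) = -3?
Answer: -576/7 ≈ -82.286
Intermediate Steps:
O = 7/64 (O = -14*(-1/128) = 7/64 ≈ 0.10938)
c = 9 (c = (-3)² = 9)
S(t) = 9/t
-S(O) = -9/7/64 = -9*64/7 = -1*576/7 = -576/7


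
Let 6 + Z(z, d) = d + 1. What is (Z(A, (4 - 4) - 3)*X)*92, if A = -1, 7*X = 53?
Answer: -39008/7 ≈ -5572.6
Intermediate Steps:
X = 53/7 (X = (⅐)*53 = 53/7 ≈ 7.5714)
Z(z, d) = -5 + d (Z(z, d) = -6 + (d + 1) = -6 + (1 + d) = -5 + d)
(Z(A, (4 - 4) - 3)*X)*92 = ((-5 + ((4 - 4) - 3))*(53/7))*92 = ((-5 + (0 - 3))*(53/7))*92 = ((-5 - 3)*(53/7))*92 = -8*53/7*92 = -424/7*92 = -39008/7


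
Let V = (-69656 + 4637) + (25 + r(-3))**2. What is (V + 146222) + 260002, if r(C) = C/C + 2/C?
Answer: 3076621/9 ≈ 3.4185e+5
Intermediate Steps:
r(C) = 1 + 2/C
V = -579395/9 (V = (-69656 + 4637) + (25 + (2 - 3)/(-3))**2 = -65019 + (25 - 1/3*(-1))**2 = -65019 + (25 + 1/3)**2 = -65019 + (76/3)**2 = -65019 + 5776/9 = -579395/9 ≈ -64377.)
(V + 146222) + 260002 = (-579395/9 + 146222) + 260002 = 736603/9 + 260002 = 3076621/9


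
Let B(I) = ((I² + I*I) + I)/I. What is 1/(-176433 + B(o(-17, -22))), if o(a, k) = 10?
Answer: -1/176412 ≈ -5.6685e-6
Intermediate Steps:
B(I) = (I + 2*I²)/I (B(I) = ((I² + I²) + I)/I = (2*I² + I)/I = (I + 2*I²)/I)
1/(-176433 + B(o(-17, -22))) = 1/(-176433 + (1 + 2*10)) = 1/(-176433 + (1 + 20)) = 1/(-176433 + 21) = 1/(-176412) = -1/176412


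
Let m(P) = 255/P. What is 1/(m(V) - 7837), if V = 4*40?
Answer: -32/250733 ≈ -0.00012763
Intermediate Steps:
V = 160
1/(m(V) - 7837) = 1/(255/160 - 7837) = 1/(255*(1/160) - 7837) = 1/(51/32 - 7837) = 1/(-250733/32) = -32/250733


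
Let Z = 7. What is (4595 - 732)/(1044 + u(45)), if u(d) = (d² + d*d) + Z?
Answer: 3863/5101 ≈ 0.75730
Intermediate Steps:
u(d) = 7 + 2*d² (u(d) = (d² + d*d) + 7 = (d² + d²) + 7 = 2*d² + 7 = 7 + 2*d²)
(4595 - 732)/(1044 + u(45)) = (4595 - 732)/(1044 + (7 + 2*45²)) = 3863/(1044 + (7 + 2*2025)) = 3863/(1044 + (7 + 4050)) = 3863/(1044 + 4057) = 3863/5101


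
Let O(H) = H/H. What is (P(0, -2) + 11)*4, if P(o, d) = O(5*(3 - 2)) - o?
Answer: 48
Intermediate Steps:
O(H) = 1
P(o, d) = 1 - o
(P(0, -2) + 11)*4 = ((1 - 1*0) + 11)*4 = ((1 + 0) + 11)*4 = (1 + 11)*4 = 12*4 = 48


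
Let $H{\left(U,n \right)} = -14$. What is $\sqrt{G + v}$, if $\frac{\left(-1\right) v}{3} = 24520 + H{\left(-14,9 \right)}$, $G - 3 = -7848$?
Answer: $i \sqrt{81363} \approx 285.24 i$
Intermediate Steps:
$G = -7845$ ($G = 3 - 7848 = -7845$)
$v = -73518$ ($v = - 3 \left(24520 - 14\right) = \left(-3\right) 24506 = -73518$)
$\sqrt{G + v} = \sqrt{-7845 - 73518} = \sqrt{-81363} = i \sqrt{81363}$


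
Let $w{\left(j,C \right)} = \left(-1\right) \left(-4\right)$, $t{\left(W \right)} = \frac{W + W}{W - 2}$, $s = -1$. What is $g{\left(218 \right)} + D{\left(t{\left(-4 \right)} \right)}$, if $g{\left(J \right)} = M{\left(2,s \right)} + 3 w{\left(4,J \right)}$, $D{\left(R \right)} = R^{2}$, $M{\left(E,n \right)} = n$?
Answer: $\frac{115}{9} \approx 12.778$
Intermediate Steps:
$t{\left(W \right)} = \frac{2 W}{-2 + W}$
$w{\left(j,C \right)} = 4$
$g{\left(J \right)} = 11$ ($g{\left(J \right)} = -1 + 3 \cdot 4 = -1 + 12 = 11$)
$g{\left(218 \right)} + D{\left(t{\left(-4 \right)} \right)} = 11 + \left(2 \left(-4\right) \frac{1}{-2 - 4}\right)^{2} = 11 + \left(2 \left(-4\right) \frac{1}{-6}\right)^{2} = 11 + \left(2 \left(-4\right) \left(- \frac{1}{6}\right)\right)^{2} = 11 + \left(\frac{4}{3}\right)^{2} = 11 + \frac{16}{9} = \frac{115}{9}$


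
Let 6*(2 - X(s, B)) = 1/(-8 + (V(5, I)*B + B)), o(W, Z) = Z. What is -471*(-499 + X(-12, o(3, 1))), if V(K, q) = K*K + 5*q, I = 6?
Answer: 22472509/96 ≈ 2.3409e+5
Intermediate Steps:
V(K, q) = K² + 5*q
X(s, B) = 2 - 1/(6*(-8 + 56*B)) (X(s, B) = 2 - 1/(6*(-8 + ((5² + 5*6)*B + B))) = 2 - 1/(6*(-8 + ((25 + 30)*B + B))) = 2 - 1/(6*(-8 + (55*B + B))) = 2 - 1/(6*(-8 + 56*B)))
-471*(-499 + X(-12, o(3, 1))) = -471*(-499 + (-97 + 672*1)/(48*(-1 + 7*1))) = -471*(-499 + (-97 + 672)/(48*(-1 + 7))) = -471*(-499 + (1/48)*575/6) = -471*(-499 + (1/48)*(⅙)*575) = -471*(-499 + 575/288) = -471*(-143137/288) = 22472509/96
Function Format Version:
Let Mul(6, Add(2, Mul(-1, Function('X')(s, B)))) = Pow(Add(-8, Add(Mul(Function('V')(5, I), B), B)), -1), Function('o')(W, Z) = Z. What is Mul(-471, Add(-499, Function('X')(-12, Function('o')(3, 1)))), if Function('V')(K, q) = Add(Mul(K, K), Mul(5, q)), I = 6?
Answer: Rational(22472509, 96) ≈ 2.3409e+5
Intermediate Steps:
Function('V')(K, q) = Add(Pow(K, 2), Mul(5, q))
Function('X')(s, B) = Add(2, Mul(Rational(-1, 6), Pow(Add(-8, Mul(56, B)), -1))) (Function('X')(s, B) = Add(2, Mul(Rational(-1, 6), Pow(Add(-8, Add(Mul(Add(Pow(5, 2), Mul(5, 6)), B), B)), -1))) = Add(2, Mul(Rational(-1, 6), Pow(Add(-8, Add(Mul(Add(25, 30), B), B)), -1))) = Add(2, Mul(Rational(-1, 6), Pow(Add(-8, Add(Mul(55, B), B)), -1))) = Add(2, Mul(Rational(-1, 6), Pow(Add(-8, Mul(56, B)), -1))))
Mul(-471, Add(-499, Function('X')(-12, Function('o')(3, 1)))) = Mul(-471, Add(-499, Mul(Rational(1, 48), Pow(Add(-1, Mul(7, 1)), -1), Add(-97, Mul(672, 1))))) = Mul(-471, Add(-499, Mul(Rational(1, 48), Pow(Add(-1, 7), -1), Add(-97, 672)))) = Mul(-471, Add(-499, Mul(Rational(1, 48), Pow(6, -1), 575))) = Mul(-471, Add(-499, Mul(Rational(1, 48), Rational(1, 6), 575))) = Mul(-471, Add(-499, Rational(575, 288))) = Mul(-471, Rational(-143137, 288)) = Rational(22472509, 96)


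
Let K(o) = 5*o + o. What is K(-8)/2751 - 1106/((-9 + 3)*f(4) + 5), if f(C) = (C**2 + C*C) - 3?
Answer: 1011498/154973 ≈ 6.5269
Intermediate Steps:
f(C) = -3 + 2*C**2 (f(C) = (C**2 + C**2) - 3 = 2*C**2 - 3 = -3 + 2*C**2)
K(o) = 6*o
K(-8)/2751 - 1106/((-9 + 3)*f(4) + 5) = (6*(-8))/2751 - 1106/((-9 + 3)*(-3 + 2*4**2) + 5) = -48*1/2751 - 1106/(-6*(-3 + 2*16) + 5) = -16/917 - 1106/(-6*(-3 + 32) + 5) = -16/917 - 1106/(-6*29 + 5) = -16/917 - 1106/(-174 + 5) = -16/917 - 1106/(-169) = -16/917 - 1106*(-1/169) = -16/917 + 1106/169 = 1011498/154973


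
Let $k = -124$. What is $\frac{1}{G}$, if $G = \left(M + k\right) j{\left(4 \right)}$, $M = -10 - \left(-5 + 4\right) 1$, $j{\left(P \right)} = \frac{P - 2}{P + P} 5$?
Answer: $- \frac{4}{665} \approx -0.006015$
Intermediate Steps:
$j{\left(P \right)} = \frac{5 \left(-2 + P\right)}{2 P}$ ($j{\left(P \right)} = \frac{-2 + P}{2 P} 5 = \frac{5 \left(-2 + P\right)}{2 P}$)
$M = -9$ ($M = -10 - \left(-1\right) 1 = -10 - -1 = -10 + 1 = -9$)
$G = - \frac{665}{4}$ ($G = \left(-9 - 124\right) \left(\frac{5}{2} - \frac{5}{4}\right) = - 133 \left(\frac{5}{2} - \frac{5}{4}\right) = \left(-133\right) \frac{5}{4} = - \frac{665}{4} \approx -166.25$)
$\frac{1}{G} = \frac{1}{- \frac{665}{4}} = - \frac{4}{665}$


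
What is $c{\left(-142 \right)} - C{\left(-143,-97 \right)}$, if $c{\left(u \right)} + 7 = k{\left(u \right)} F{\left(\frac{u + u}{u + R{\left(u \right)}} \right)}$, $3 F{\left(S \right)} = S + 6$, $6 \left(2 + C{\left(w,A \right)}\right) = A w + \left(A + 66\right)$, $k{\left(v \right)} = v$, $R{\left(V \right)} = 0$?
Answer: $- \frac{8071}{3} \approx -2690.3$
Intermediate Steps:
$C{\left(w,A \right)} = 9 + \frac{A}{6} + \frac{A w}{6}$ ($C{\left(w,A \right)} = -2 + \frac{A w + \left(A + 66\right)}{6} = -2 + \frac{A w + \left(66 + A\right)}{6} = -2 + \frac{66 + A + A w}{6} = -2 + \left(11 + \frac{A}{6} + \frac{A w}{6}\right) = 9 + \frac{A}{6} + \frac{A w}{6}$)
$F{\left(S \right)} = 2 + \frac{S}{3}$ ($F{\left(S \right)} = \frac{S + 6}{3} = \frac{6 + S}{3} = 2 + \frac{S}{3}$)
$c{\left(u \right)} = -7 + \frac{8 u}{3}$ ($c{\left(u \right)} = -7 + u \left(2 + \frac{\left(u + u\right) \frac{1}{u + 0}}{3}\right) = -7 + u \left(2 + \frac{2 u \frac{1}{u}}{3}\right) = -7 + u \left(2 + \frac{1}{3} \cdot 2\right) = -7 + u \left(2 + \frac{2}{3}\right) = -7 + u \frac{8}{3} = -7 + \frac{8 u}{3}$)
$c{\left(-142 \right)} - C{\left(-143,-97 \right)} = \left(-7 + \frac{8}{3} \left(-142\right)\right) - \left(9 + \frac{1}{6} \left(-97\right) + \frac{1}{6} \left(-97\right) \left(-143\right)\right) = \left(-7 - \frac{1136}{3}\right) - \left(9 - \frac{97}{6} + \frac{13871}{6}\right) = - \frac{1157}{3} - \frac{6914}{3} = - \frac{8071}{3}$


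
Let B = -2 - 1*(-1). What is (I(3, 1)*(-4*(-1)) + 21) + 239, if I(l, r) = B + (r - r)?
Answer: 256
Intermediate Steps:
B = -1 (B = -2 + 1 = -1)
I(l, r) = -1 (I(l, r) = -1 + (r - r) = -1 + 0 = -1)
(I(3, 1)*(-4*(-1)) + 21) + 239 = (-(-4)*(-1) + 21) + 239 = (-1*4 + 21) + 239 = (-4 + 21) + 239 = 17 + 239 = 256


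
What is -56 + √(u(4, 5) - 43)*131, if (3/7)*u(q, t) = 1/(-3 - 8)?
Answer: -56 + 131*I*√47058/33 ≈ -56.0 + 861.14*I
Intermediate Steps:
u(q, t) = -7/33 (u(q, t) = 7/(3*(-3 - 8)) = (7/3)/(-11) = (7/3)*(-1/11) = -7/33)
-56 + √(u(4, 5) - 43)*131 = -56 + √(-7/33 - 43)*131 = -56 + √(-1426/33)*131 = -56 + (I*√47058/33)*131 = -56 + 131*I*√47058/33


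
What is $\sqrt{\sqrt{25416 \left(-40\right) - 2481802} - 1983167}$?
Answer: $\sqrt{-1983167 + i \sqrt{3498442}} \approx 0.664 + 1408.3 i$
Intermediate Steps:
$\sqrt{\sqrt{25416 \left(-40\right) - 2481802} - 1983167} = \sqrt{\sqrt{-1016640 - 2481802} - 1983167} = \sqrt{\sqrt{-3498442} - 1983167} = \sqrt{i \sqrt{3498442} - 1983167} = \sqrt{-1983167 + i \sqrt{3498442}}$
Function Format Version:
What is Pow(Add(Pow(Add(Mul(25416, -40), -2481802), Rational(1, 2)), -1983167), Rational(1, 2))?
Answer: Pow(Add(-1983167, Mul(I, Pow(3498442, Rational(1, 2)))), Rational(1, 2)) ≈ Add(0.664, Mul(1408.3, I))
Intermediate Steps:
Pow(Add(Pow(Add(Mul(25416, -40), -2481802), Rational(1, 2)), -1983167), Rational(1, 2)) = Pow(Add(Pow(Add(-1016640, -2481802), Rational(1, 2)), -1983167), Rational(1, 2)) = Pow(Add(Pow(-3498442, Rational(1, 2)), -1983167), Rational(1, 2)) = Pow(Add(Mul(I, Pow(3498442, Rational(1, 2))), -1983167), Rational(1, 2)) = Pow(Add(-1983167, Mul(I, Pow(3498442, Rational(1, 2)))), Rational(1, 2))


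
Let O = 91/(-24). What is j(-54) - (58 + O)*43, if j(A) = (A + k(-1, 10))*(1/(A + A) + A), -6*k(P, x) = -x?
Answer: 321101/648 ≈ 495.53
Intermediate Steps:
O = -91/24 (O = 91*(-1/24) = -91/24 ≈ -3.7917)
k(P, x) = x/6 (k(P, x) = -(-1)*x/6 = x/6)
j(A) = (5/3 + A)*(A + 1/(2*A)) (j(A) = (A + (1/6)*10)*(1/(A + A) + A) = (A + 5/3)*(1/(2*A) + A) = (5/3 + A)*(1/(2*A) + A) = (5/3 + A)*(A + 1/(2*A)))
j(-54) - (58 + O)*43 = (1/6)*(5 - 54*(3 + 6*(-54)**2 + 10*(-54)))/(-54) - (58 - 91/24)*43 = (1/6)*(-1/54)*(5 - 54*(3 + 6*2916 - 540)) - 1301*43/24 = (1/6)*(-1/54)*(5 - 54*(3 + 17496 - 540)) - 1*55943/24 = (1/6)*(-1/54)*(5 - 54*16959) - 55943/24 = (1/6)*(-1/54)*(5 - 915786) - 55943/24 = (1/6)*(-1/54)*(-915781) - 55943/24 = 915781/324 - 55943/24 = 321101/648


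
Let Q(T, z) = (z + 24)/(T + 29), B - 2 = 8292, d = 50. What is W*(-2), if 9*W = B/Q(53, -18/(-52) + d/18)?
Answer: -3215056/577 ≈ -5572.0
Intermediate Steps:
B = 8294 (B = 2 + 8292 = 8294)
Q(T, z) = (24 + z)/(29 + T)
W = 1607528/577 (W = (8294/(((24 + (-18/(-52) + 50/18))/(29 + 53))))/9 = (8294/(((24 + (-18*(-1/52) + 50*(1/18)))/82)))/9 = (8294/(((24 + (9/26 + 25/9))/82)))/9 = (8294/(((24 + 731/234)/82)))/9 = (8294/(((1/82)*(6347/234))))/9 = (8294/(6347/19188))/9 = (8294*(19188/6347))/9 = (⅑)*(14467752/577) = 1607528/577 ≈ 2786.0)
W*(-2) = (1607528/577)*(-2) = -3215056/577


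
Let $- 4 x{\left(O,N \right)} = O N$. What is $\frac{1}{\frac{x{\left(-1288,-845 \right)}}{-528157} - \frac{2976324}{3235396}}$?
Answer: $- \frac{61028465899}{24701694901} \approx -2.4706$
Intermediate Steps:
$x{\left(O,N \right)} = - \frac{N O}{4}$ ($x{\left(O,N \right)} = - \frac{O N}{4} = - \frac{N O}{4}$)
$\frac{1}{\frac{x{\left(-1288,-845 \right)}}{-528157} - \frac{2976324}{3235396}} = \frac{1}{\frac{\left(- \frac{1}{4}\right) \left(-845\right) \left(-1288\right)}{-528157} - \frac{2976324}{3235396}} = \frac{1}{\left(-272090\right) \left(- \frac{1}{528157}\right) - \frac{744081}{808849}} = \frac{1}{\frac{38870}{75451} - \frac{744081}{808849}} = \frac{1}{- \frac{24701694901}{61028465899}} = - \frac{61028465899}{24701694901}$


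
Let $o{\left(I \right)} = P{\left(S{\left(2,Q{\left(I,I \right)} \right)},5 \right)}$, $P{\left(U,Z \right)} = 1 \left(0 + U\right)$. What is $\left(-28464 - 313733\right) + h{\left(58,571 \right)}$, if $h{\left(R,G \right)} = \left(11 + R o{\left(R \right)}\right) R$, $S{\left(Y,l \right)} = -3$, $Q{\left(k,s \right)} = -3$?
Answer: $-351651$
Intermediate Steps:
$P{\left(U,Z \right)} = U$ ($P{\left(U,Z \right)} = 1 U = U$)
$o{\left(I \right)} = -3$
$h{\left(R,G \right)} = R \left(11 - 3 R\right)$ ($h{\left(R,G \right)} = \left(11 + R \left(-3\right)\right) R = \left(11 - 3 R\right) R = R \left(11 - 3 R\right)$)
$\left(-28464 - 313733\right) + h{\left(58,571 \right)} = \left(-28464 - 313733\right) + 58 \left(11 - 174\right) = -342197 + 58 \left(11 - 174\right) = -342197 + 58 \left(-163\right) = -342197 - 9454 = -351651$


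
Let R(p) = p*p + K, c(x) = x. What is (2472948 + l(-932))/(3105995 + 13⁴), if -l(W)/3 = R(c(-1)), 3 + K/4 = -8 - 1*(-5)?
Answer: 824339/1044852 ≈ 0.78895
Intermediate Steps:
K = -24 (K = -12 + 4*(-8 - 1*(-5)) = -12 + 4*(-8 + 5) = -12 + 4*(-3) = -12 - 12 = -24)
R(p) = -24 + p² (R(p) = p*p - 24 = p² - 24 = -24 + p²)
l(W) = 69 (l(W) = -3*(-24 + (-1)²) = -3*(-24 + 1) = -3*(-23) = 69)
(2472948 + l(-932))/(3105995 + 13⁴) = (2472948 + 69)/(3105995 + 13⁴) = 2473017/(3105995 + 28561) = 2473017/3134556 = 2473017*(1/3134556) = 824339/1044852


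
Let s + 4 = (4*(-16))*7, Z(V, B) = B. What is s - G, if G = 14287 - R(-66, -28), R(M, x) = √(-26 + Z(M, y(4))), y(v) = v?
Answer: -14739 + I*√22 ≈ -14739.0 + 4.6904*I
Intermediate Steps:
R(M, x) = I*√22 (R(M, x) = √(-26 + 4) = √(-22) = I*√22)
s = -452 (s = -4 + (4*(-16))*7 = -4 - 64*7 = -4 - 448 = -452)
G = 14287 - I*√22 ≈ 14287.0 - 4.6904*I
s - G = -452 - (14287 - I*√22) = -452 + (-14287 + I*√22) = -14739 + I*√22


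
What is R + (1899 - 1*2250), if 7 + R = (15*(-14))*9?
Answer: -2248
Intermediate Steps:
R = -1897 (R = -7 + (15*(-14))*9 = -7 - 210*9 = -7 - 1890 = -1897)
R + (1899 - 1*2250) = -1897 + (1899 - 1*2250) = -1897 + (1899 - 2250) = -1897 - 351 = -2248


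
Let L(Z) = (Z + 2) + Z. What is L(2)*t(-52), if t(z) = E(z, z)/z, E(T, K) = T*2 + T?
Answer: 18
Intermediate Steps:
L(Z) = 2 + 2*Z (L(Z) = (2 + Z) + Z = 2 + 2*Z)
E(T, K) = 3*T (E(T, K) = 2*T + T = 3*T)
t(z) = 3 (t(z) = (3*z)/z = 3)
L(2)*t(-52) = (2 + 2*2)*3 = (2 + 4)*3 = 6*3 = 18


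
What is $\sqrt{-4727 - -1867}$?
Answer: $2 i \sqrt{715} \approx 53.479 i$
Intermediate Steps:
$\sqrt{-4727 - -1867} = \sqrt{-4727 + 1867} = \sqrt{-2860} = 2 i \sqrt{715}$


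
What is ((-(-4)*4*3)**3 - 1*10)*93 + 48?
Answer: 10284174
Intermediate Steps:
((-(-4)*4*3)**3 - 1*10)*93 + 48 = ((-2*(-8)*3)**3 - 10)*93 + 48 = ((16*3)**3 - 10)*93 + 48 = (48**3 - 10)*93 + 48 = (110592 - 10)*93 + 48 = 110582*93 + 48 = 10284126 + 48 = 10284174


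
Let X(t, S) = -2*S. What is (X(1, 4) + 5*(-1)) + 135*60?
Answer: 8087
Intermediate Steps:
(X(1, 4) + 5*(-1)) + 135*60 = (-2*4 + 5*(-1)) + 135*60 = (-8 - 5) + 8100 = -13 + 8100 = 8087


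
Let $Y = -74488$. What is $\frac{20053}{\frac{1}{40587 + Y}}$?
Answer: $-679816753$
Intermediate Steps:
$\frac{20053}{\frac{1}{40587 + Y}} = \frac{20053}{\frac{1}{40587 - 74488}} = \frac{20053}{\frac{1}{-33901}} = \frac{20053}{- \frac{1}{33901}} = 20053 \left(-33901\right) = -679816753$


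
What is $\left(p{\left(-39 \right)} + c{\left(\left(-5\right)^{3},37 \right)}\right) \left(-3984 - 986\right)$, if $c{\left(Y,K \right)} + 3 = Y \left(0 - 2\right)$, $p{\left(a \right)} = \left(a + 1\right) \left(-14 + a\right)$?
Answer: $-11237170$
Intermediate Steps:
$p{\left(a \right)} = \left(1 + a\right) \left(-14 + a\right)$
$c{\left(Y,K \right)} = -3 - 2 Y$ ($c{\left(Y,K \right)} = -3 + Y \left(0 - 2\right) = -3 + Y \left(-2\right) = -3 - 2 Y$)
$\left(p{\left(-39 \right)} + c{\left(\left(-5\right)^{3},37 \right)}\right) \left(-3984 - 986\right) = \left(\left(-14 + \left(-39\right)^{2} - -507\right) - \left(3 + 2 \left(-5\right)^{3}\right)\right) \left(-3984 - 986\right) = \left(\left(-14 + 1521 + 507\right) - -247\right) \left(-4970\right) = \left(2014 + \left(-3 + 250\right)\right) \left(-4970\right) = \left(2014 + 247\right) \left(-4970\right) = 2261 \left(-4970\right) = -11237170$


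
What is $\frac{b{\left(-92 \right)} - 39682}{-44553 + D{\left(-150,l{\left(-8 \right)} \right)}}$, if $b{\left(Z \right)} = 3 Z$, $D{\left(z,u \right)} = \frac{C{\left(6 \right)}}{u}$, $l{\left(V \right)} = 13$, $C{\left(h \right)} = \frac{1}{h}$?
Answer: $\frac{3116724}{3475133} \approx 0.89686$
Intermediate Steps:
$D{\left(z,u \right)} = \frac{1}{6 u}$
$\frac{b{\left(-92 \right)} - 39682}{-44553 + D{\left(-150,l{\left(-8 \right)} \right)}} = \frac{3 \left(-92\right) - 39682}{-44553 + \frac{1}{6 \cdot 13}} = \frac{-276 - 39682}{-44553 + \frac{1}{6} \cdot \frac{1}{13}} = - \frac{39958}{-44553 + \frac{1}{78}} = - \frac{39958}{- \frac{3475133}{78}} = \left(-39958\right) \left(- \frac{78}{3475133}\right) = \frac{3116724}{3475133}$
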